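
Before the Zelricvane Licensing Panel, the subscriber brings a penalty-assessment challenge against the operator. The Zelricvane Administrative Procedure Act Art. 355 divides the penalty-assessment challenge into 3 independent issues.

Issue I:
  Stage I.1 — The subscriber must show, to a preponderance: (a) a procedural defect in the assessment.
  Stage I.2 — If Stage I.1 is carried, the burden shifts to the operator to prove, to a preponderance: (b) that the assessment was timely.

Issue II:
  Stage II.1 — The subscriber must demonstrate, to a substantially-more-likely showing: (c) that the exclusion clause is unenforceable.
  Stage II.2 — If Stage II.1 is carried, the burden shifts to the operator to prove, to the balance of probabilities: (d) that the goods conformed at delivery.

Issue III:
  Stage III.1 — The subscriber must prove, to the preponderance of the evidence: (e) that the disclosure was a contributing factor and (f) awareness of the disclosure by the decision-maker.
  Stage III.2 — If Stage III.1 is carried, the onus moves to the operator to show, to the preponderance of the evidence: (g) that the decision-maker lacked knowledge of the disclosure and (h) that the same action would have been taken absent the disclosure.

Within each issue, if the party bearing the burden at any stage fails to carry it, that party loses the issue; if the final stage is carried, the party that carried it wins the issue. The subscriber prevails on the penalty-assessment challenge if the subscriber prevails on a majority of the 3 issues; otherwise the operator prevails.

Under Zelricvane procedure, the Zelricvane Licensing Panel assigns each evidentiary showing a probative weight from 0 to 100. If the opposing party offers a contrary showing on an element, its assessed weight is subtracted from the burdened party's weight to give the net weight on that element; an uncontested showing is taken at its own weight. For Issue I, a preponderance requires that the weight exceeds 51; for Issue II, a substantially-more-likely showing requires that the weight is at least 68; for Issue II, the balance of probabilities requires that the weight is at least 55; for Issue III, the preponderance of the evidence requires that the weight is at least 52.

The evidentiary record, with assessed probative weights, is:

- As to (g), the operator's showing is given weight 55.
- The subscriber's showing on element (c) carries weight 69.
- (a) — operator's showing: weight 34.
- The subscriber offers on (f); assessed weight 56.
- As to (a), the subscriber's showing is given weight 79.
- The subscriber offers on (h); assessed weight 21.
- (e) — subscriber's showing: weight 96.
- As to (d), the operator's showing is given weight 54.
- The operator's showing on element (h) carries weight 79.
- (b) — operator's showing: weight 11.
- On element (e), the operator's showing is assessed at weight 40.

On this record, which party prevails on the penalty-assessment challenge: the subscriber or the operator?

operator

— Issue I —
At Stage I.1 the subscriber must meet a preponderance (weight exceeds 51): on (a) the weight is 79 less the opposing 34 gives net 45, which does not exceed 51, so (a) does not meet the standard.
  The subscriber does not carry Stage I.1.
So the operator prevails on this issue.
— Issue II —
Stage II.1 (subscriber, a substantially-more-likely showing, weight is at least 68): (c) 69 ≥ 68 — meets.
  Stage II.1 carried; the burden shifts to the operator.
Stage II.2 (operator, the balance of probabilities, weight is at least 55): (d) 54 < 55 — fails.
  Stage II.2 not carried; the operator fails its burden.
So the subscriber prevails on this issue.
— Issue III —
At Stage III.1 the subscriber must meet the preponderance of the evidence (weight is at least 52): on (e) the weight is 96 less the opposing 40 gives net 56, which does reach 52, so (e) meets the standard; on (f) the weight is 56, ≥ 52, so (f) meets the standard.
  The subscriber carries Stage III.1; the operator now bears the burden.
At Stage III.2 the operator must meet the preponderance of the evidence (weight is at least 52): on (g) the weight is 55, which does reach 52, so (g) meets the standard; on (h) the weight is 79 less the opposing 21 gives net 58, which does reach 52, so (h) meets the standard.
  The operator carries the last stage.
With every stage satisfied, the operator prevails on this issue.
Per-issue: Issue I → operator; Issue II → subscriber; Issue III → operator. The subscriber must prevail on a majority of issues; overall, the operator prevails.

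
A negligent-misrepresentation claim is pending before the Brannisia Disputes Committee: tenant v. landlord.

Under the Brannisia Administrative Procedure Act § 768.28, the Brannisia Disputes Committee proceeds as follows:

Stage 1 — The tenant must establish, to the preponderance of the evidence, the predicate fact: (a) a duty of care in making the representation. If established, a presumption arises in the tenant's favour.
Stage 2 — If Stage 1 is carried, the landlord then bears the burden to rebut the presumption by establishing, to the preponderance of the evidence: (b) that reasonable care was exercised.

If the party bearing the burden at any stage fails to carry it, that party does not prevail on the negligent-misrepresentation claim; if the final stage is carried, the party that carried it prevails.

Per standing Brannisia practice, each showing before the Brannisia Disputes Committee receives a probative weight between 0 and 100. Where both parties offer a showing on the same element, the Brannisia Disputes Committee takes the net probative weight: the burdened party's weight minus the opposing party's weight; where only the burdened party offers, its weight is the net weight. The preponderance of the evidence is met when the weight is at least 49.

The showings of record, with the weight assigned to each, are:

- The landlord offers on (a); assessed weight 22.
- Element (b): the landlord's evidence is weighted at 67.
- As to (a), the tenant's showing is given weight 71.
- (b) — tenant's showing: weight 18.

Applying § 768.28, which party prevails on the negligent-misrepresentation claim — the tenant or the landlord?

Stage 1 (tenant, the preponderance of the evidence, weight is at least 49): (a) net 71−22=49 ≥ 49 — meets.
  The tenant carries Stage 1; the landlord now bears the burden.
Stage 2 (landlord, the preponderance of the evidence, weight is at least 49): (b) net 67−18=49 ≥ 49 — meets.
  The landlord carries the last stage.
With every stage satisfied, the landlord prevails.

landlord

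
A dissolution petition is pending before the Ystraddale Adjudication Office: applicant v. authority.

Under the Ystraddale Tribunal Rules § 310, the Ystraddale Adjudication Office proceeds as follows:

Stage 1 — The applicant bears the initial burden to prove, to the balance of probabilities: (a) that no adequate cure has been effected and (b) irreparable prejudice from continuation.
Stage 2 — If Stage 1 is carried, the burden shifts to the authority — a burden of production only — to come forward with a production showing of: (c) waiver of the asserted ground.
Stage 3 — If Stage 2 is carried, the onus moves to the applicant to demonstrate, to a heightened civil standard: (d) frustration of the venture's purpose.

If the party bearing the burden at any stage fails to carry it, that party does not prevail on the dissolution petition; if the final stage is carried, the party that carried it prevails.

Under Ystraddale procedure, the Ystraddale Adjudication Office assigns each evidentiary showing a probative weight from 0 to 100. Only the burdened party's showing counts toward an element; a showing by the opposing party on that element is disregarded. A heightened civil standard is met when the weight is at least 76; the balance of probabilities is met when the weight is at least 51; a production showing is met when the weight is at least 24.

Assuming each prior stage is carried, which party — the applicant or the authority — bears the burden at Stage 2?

authority

Stage 2's rule assigns the burden to the authority (to a production showing).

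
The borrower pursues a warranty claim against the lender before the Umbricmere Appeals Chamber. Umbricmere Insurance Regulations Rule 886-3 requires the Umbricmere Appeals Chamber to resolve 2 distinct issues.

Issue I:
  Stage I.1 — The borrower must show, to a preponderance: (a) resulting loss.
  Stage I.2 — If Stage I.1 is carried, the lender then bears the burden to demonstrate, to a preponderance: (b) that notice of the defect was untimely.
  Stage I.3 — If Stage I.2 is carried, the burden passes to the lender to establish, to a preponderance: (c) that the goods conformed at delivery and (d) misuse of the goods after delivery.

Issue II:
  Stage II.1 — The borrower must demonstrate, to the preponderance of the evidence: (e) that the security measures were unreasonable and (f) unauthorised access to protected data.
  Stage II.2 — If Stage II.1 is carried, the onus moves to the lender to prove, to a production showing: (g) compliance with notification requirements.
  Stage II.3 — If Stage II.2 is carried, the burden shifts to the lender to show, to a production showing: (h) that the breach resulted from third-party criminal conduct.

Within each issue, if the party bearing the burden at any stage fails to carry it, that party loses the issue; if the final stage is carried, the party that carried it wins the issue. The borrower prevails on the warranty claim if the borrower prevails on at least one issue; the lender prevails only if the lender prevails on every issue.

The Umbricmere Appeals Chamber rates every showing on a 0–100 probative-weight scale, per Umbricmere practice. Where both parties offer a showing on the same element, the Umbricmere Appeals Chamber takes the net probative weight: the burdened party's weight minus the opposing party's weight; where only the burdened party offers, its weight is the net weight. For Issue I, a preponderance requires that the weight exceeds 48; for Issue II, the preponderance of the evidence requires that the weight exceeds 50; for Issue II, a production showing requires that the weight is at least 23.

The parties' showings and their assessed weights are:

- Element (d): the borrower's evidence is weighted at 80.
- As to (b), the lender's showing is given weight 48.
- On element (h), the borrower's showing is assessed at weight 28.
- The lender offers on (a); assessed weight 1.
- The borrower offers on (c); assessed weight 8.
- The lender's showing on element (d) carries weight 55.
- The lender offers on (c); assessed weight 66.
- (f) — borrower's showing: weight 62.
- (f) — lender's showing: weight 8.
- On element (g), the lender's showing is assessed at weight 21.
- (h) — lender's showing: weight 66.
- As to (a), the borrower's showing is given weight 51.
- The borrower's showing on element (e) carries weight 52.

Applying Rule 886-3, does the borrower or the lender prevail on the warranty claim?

borrower

— Issue I —
Stage I.1 — burden on borrower; standard: a preponderance (weight exceeds 48).
    (a): 51 − 1 = 50 > 48 [met]
  Stage I.1 is satisfied; the onus moves to the lender.
Stage I.2 — burden on lender; standard: a preponderance (weight exceeds 48).
    (b): 48 ≤ 48 [not met]
  Stage I.2 not carried; the lender fails its burden.
So the borrower prevails on this issue.
— Issue II —
Stage II.1 — burden on borrower; standard: the preponderance of the evidence (weight exceeds 50).
    (e): 52 > 50 [met]
    (f): 62 − 8 = 54 > 50 [met]
  All elements met. The burden passes to the lender.
Stage II.2 — burden on lender; standard: a production showing (weight is at least 23).
    (g): 21 < 23 [not met]
  Stage II.2 not carried; the lender fails its burden.
So the borrower prevails on this issue.
Per-issue: Issue I → borrower; Issue II → borrower. The borrower must prevail on at least one issue; overall, the borrower prevails.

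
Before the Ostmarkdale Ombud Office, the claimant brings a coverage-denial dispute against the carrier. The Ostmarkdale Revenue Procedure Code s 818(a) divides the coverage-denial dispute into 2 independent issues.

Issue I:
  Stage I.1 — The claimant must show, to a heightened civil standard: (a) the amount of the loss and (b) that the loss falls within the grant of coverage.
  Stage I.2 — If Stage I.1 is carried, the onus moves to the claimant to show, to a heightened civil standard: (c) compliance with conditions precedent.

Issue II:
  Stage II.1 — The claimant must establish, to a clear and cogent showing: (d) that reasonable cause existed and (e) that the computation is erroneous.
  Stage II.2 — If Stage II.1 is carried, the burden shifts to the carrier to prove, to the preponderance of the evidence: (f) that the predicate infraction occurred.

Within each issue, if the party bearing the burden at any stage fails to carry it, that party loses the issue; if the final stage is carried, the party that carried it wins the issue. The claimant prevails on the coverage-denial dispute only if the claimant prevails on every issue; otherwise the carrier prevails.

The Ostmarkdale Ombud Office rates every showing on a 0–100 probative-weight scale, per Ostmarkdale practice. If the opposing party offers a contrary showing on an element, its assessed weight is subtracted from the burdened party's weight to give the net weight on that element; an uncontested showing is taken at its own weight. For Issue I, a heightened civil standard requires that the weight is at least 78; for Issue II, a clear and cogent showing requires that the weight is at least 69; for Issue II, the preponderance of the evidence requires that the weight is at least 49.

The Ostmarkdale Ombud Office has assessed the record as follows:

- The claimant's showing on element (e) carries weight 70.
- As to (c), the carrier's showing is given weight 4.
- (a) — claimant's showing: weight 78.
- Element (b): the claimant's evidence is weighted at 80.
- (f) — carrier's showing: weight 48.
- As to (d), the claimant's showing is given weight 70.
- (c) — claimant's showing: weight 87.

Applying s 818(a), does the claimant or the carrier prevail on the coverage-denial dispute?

— Issue I —
Stage I.1 — burden on claimant; standard: a heightened civil standard (weight is at least 78).
    (a): 78 ≥ 78 [met]
    (b): 80 ≥ 78 [met]
  Stage I.1 carried; the burden remains with the claimant.
Stage I.2 — burden on claimant; standard: a heightened civil standard (weight is at least 78).
    (c): 87 − 4 = 83 ≥ 78 [met]
  All elements met at the final stage.
Every stage carried; the claimant prevails on this issue.
— Issue II —
Stage II.1 — burden on claimant; standard: a clear and cogent showing (weight is at least 69).
    (d): 70 ≥ 69 [met]
    (e): 70 ≥ 69 [met]
  Stage II.1 is satisfied; the onus moves to the carrier.
Stage II.2 — burden on carrier; standard: the preponderance of the evidence (weight is at least 49).
    (f): 48 < 49 [not met]
  The carrier does not carry Stage II.2.
The analysis ends at Stage II.2; the claimant prevails on this issue.
Per-issue: Issue I → claimant; Issue II → claimant. The claimant must prevail on every issue; overall, the claimant prevails.

claimant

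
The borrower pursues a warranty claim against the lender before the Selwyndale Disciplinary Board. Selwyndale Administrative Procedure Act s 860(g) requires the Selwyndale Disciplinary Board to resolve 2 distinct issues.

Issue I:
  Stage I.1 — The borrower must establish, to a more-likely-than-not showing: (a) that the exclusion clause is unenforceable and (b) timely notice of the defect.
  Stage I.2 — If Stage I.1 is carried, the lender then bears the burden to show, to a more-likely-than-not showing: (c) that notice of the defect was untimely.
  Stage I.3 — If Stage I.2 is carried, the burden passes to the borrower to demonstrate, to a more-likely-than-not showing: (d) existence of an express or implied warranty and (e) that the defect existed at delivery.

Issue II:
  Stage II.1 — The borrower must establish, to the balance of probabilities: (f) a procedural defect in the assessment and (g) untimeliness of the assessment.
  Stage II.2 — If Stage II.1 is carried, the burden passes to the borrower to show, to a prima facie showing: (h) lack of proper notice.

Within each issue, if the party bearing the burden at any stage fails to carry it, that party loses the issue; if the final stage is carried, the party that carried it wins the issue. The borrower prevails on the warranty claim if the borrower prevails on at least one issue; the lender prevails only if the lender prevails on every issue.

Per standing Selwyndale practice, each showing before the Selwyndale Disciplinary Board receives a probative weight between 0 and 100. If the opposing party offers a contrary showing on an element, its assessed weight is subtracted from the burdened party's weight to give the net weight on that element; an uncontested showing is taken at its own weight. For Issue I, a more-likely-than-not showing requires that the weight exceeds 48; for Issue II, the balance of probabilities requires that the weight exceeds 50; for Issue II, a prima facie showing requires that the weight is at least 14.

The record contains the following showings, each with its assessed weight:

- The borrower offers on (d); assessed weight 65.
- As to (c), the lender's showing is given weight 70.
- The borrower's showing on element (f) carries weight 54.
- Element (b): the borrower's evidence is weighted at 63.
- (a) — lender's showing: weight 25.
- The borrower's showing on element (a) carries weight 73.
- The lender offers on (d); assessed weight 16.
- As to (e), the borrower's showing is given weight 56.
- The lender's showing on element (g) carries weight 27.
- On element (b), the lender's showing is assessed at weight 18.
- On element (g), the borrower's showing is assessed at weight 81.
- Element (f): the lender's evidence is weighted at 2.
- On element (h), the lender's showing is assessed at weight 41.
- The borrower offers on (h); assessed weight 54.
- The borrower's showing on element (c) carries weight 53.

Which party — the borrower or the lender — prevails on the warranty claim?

— Issue I —
At Stage I.1 the borrower must meet a more-likely-than-not showing (weight exceeds 48): on (a) the weight is 73 less the opposing 25 gives net 48, ≤ 48, so (a) does not meet the standard; on (b) the weight is 63 less the opposing 18 gives net 45, which does not exceed 48, so (b) does not meet the standard.
  The borrower does not carry Stage I.1.
The lender prevails on this issue.
— Issue II —
Stage II.1 (borrower, the balance of probabilities, weight exceeds 50): (f) net 54−2=52 > 50 — meets; (g) net 81−27=54 > 50 — meets.
  All elements met. The borrower retains the burden for Stage II.2.
Stage II.2 (borrower, a prima facie showing, weight is at least 14): (h) net 54−41=13 < 14 — fails.
  Stage II.2 not carried; the borrower fails its burden.
The lender prevails on this issue.
Per-issue: Issue I → lender; Issue II → lender. The borrower must prevail on at least one issue; overall, the lender prevails.

lender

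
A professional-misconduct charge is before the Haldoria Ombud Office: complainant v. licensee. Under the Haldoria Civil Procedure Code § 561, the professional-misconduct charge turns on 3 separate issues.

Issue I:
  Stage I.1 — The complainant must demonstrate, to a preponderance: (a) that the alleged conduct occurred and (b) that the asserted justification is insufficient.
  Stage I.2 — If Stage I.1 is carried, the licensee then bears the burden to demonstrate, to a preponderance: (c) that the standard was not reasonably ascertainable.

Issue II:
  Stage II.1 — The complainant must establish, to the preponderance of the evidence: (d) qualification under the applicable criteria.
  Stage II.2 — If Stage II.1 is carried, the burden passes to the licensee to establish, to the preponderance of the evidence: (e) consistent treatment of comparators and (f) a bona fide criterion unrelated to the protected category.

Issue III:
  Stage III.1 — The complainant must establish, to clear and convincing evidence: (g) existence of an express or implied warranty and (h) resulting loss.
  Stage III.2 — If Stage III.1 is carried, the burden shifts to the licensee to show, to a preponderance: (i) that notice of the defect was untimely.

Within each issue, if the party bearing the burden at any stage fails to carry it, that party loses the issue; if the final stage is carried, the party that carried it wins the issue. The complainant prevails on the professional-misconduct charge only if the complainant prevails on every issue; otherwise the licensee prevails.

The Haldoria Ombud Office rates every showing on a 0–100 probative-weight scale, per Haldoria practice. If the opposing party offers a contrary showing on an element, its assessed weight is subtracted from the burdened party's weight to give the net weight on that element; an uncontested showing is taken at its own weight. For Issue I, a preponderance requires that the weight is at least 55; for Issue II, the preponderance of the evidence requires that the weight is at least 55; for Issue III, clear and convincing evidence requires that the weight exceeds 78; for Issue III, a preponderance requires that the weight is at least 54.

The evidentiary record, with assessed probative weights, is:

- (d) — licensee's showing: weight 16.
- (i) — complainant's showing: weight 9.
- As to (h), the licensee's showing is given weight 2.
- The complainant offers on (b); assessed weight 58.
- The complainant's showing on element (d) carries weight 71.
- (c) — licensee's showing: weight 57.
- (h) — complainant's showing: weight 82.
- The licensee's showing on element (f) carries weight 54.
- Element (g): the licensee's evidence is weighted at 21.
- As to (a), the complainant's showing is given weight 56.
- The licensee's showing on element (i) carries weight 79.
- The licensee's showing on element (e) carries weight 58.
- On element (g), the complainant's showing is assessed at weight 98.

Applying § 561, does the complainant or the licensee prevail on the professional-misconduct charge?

— Issue I —
At Stage I.1 the complainant must meet a preponderance (weight is at least 55): on (a) the weight is 56, ≥ 55, so (a) meets the standard; on (b) the weight is 58, ≥ 55, so (b) meets the standard.
  Stage I.1 carried; the burden shifts to the licensee.
At Stage I.2 the licensee must meet a preponderance (weight is at least 55): on (c) the weight is 57, ≥ 55, so (c) meets the standard.
  The licensee carries the last stage.
With every stage satisfied, the licensee prevails on this issue.
— Issue II —
At Stage II.1 the complainant must meet the preponderance of the evidence (weight is at least 55): on (d) the weight is 71 less the opposing 16 gives net 55, ≥ 55, so (d) meets the standard.
  All elements met. The burden passes to the licensee.
At Stage II.2 the licensee must meet the preponderance of the evidence (weight is at least 55): on (e) the weight is 58, which does reach 55, so (e) meets the standard; on (f) the weight is 54, which does not reach 55, so (f) does not meet the standard.
  The licensee does not carry Stage II.2.
So the complainant prevails on this issue.
— Issue III —
Stage III.1 (complainant, clear and convincing evidence, weight exceeds 78): (g) net 98−21=77 ≤ 78 — fails; (h) net 82−2=80 > 78 — meets.
  Stage III.1 not carried; the complainant fails its burden.
So the licensee prevails on this issue.
Per-issue: Issue I → licensee; Issue II → complainant; Issue III → licensee. The complainant must prevail on every issue; overall, the licensee prevails.

licensee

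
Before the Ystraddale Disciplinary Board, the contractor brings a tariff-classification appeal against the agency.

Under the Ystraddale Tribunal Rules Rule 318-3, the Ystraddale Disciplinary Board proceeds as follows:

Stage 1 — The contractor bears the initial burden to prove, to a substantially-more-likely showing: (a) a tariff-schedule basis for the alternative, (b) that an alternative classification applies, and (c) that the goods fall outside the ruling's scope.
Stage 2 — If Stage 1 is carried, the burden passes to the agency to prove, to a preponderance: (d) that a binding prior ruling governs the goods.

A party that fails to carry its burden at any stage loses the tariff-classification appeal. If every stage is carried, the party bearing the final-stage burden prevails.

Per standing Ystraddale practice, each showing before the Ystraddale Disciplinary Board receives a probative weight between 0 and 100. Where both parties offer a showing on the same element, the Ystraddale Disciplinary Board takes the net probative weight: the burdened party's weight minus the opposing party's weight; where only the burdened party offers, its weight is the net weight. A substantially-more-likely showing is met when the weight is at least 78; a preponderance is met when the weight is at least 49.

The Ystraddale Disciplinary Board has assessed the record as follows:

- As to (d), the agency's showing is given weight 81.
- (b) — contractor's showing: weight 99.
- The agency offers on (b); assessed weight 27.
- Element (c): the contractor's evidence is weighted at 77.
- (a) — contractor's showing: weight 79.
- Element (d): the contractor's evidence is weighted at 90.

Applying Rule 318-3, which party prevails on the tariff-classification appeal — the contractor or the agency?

agency

Stage 1 — burden on contractor; standard: a substantially-more-likely showing (weight is at least 78).
    (a): 79 ≥ 78 [met]
    (b): 99 − 27 = 72 < 78 [not met]
    (c): 77 < 78 [not met]
  Not every element is met, so the contractor fails to carry Stage 1.
The agency prevails.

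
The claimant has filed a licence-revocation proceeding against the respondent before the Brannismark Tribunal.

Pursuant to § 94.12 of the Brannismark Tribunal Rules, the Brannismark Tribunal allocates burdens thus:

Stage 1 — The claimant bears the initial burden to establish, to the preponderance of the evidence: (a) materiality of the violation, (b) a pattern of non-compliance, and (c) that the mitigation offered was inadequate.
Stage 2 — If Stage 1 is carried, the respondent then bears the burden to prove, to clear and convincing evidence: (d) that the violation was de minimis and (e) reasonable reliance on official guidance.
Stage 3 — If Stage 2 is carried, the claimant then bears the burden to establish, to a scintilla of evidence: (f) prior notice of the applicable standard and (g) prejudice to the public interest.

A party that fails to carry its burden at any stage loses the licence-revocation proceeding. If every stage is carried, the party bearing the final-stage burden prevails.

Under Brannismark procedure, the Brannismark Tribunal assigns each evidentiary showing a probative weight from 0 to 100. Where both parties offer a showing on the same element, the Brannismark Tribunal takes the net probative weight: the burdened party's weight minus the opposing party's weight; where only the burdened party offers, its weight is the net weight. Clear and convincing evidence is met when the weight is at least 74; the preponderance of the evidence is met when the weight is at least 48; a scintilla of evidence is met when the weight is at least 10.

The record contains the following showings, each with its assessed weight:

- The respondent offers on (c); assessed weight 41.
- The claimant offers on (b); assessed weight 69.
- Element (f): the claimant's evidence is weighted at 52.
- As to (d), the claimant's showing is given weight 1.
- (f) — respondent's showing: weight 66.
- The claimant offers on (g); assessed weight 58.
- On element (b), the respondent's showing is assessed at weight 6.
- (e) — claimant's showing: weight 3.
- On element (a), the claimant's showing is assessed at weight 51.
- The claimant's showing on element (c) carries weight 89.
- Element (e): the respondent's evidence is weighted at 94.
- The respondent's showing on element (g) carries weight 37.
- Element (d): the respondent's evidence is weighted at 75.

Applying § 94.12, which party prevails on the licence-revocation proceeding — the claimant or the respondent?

At Stage 1 the claimant must meet the preponderance of the evidence (weight is at least 48): on (a) the weight is 51, which does reach 48, so (a) meets the standard; on (b) the weight is 69 less the opposing 6 gives net 63, ≥ 48, so (b) meets the standard; on (c) the weight is 89 less the opposing 41 gives net 48, ≥ 48, so (c) meets the standard.
  All elements met. The burden passes to the respondent.
At Stage 2 the respondent must meet clear and convincing evidence (weight is at least 74): on (d) the weight is 75 less the opposing 1 gives net 74, which does reach 74, so (d) meets the standard; on (e) the weight is 94 less the opposing 3 gives net 91, ≥ 74, so (e) meets the standard.
  The respondent carries Stage 2; the claimant now bears the burden.
At Stage 3 the claimant must meet a scintilla of evidence (weight is at least 10): on (f) the weight is 52 less the opposing 66 gives net -14, which does not reach 10, so (f) does not meet the standard; on (g) the weight is 58 less the opposing 37 gives net 21, which does reach 10, so (g) meets the standard.
  The claimant does not carry Stage 3.
The analysis ends at Stage 3; the respondent prevails.

respondent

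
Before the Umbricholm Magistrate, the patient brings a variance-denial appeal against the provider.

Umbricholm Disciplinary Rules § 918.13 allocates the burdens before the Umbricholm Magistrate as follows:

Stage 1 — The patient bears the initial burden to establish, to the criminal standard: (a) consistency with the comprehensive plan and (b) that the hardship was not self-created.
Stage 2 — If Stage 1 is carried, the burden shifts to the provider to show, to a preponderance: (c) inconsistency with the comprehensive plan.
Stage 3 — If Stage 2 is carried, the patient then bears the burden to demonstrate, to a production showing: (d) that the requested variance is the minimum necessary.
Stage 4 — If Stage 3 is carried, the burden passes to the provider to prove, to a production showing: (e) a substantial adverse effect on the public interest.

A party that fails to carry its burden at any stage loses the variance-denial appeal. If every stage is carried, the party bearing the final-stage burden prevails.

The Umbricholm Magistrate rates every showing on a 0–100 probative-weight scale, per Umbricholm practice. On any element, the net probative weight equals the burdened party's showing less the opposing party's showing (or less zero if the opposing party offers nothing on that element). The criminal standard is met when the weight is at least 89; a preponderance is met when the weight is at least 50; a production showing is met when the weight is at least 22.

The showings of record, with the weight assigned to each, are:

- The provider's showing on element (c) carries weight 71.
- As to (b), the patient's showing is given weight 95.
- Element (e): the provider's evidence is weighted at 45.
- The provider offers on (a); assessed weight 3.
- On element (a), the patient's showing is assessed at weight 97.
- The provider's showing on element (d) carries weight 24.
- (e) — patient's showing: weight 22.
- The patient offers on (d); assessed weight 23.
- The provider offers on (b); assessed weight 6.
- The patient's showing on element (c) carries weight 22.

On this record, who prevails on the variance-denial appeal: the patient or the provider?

Stage 1 — burden on patient; standard: the criminal standard (weight is at least 89).
    (a): 97 − 3 = 94 ≥ 89 [met]
    (b): 95 − 6 = 89 ≥ 89 [met]
  The patient carries Stage 1; the provider now bears the burden.
Stage 2 — burden on provider; standard: a preponderance (weight is at least 50).
    (c): 71 − 22 = 49 < 50 [not met]
  Stage 2 not carried; the provider fails its burden.
So the patient prevails.

patient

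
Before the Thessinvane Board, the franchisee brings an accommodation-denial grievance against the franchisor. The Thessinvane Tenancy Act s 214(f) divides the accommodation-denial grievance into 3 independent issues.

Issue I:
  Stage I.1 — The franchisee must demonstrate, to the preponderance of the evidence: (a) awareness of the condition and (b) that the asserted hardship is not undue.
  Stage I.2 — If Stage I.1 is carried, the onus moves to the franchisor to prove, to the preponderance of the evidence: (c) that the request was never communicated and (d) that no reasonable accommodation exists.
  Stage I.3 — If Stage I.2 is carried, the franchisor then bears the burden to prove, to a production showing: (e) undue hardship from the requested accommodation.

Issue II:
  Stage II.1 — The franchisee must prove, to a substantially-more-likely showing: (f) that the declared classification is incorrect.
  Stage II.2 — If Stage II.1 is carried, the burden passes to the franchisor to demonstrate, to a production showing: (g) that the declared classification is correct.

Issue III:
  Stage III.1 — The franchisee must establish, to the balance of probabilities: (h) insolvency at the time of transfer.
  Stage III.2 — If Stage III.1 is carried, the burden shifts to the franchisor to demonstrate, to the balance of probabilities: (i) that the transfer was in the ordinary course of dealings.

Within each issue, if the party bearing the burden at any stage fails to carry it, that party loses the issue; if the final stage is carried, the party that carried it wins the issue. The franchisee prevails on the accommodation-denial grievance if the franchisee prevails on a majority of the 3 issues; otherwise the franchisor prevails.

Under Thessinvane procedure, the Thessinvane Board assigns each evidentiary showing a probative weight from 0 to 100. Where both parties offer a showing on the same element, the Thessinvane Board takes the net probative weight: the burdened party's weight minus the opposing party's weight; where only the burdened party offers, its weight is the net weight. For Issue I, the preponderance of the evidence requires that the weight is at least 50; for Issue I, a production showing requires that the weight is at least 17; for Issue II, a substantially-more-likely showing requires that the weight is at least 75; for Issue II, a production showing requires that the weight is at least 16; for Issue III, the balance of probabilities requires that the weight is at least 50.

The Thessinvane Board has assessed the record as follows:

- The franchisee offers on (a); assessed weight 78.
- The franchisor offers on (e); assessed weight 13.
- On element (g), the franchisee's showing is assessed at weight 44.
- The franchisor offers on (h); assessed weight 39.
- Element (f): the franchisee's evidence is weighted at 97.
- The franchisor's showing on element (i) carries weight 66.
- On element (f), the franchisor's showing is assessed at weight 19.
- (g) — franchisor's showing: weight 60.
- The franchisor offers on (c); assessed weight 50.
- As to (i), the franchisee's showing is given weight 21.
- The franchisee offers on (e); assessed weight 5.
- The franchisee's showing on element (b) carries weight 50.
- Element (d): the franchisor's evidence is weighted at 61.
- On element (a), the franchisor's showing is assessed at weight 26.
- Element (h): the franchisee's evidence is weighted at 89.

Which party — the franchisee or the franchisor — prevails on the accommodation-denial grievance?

franchisee

— Issue I —
Stage I.1 (franchisee, the preponderance of the evidence, weight is at least 50): (a) net 78−26=52 ≥ 50 — meets; (b) 50 ≥ 50 — meets.
  Stage I.1 is satisfied; the onus moves to the franchisor.
Stage I.2 (franchisor, the preponderance of the evidence, weight is at least 50): (c) 50 ≥ 50 — meets; (d) 61 ≥ 50 — meets.
  Stage I.2 is satisfied; the franchisor continues to bear the burden.
Stage I.3 (franchisor, a production showing, weight is at least 17): (e) net 13−5=8 < 17 — fails.
  Stage I.3 not carried; the franchisor fails its burden.
The franchisee prevails on this issue.
— Issue II —
At Stage II.1 the franchisee must meet a substantially-more-likely showing (weight is at least 75): on (f) the weight is 97 less the opposing 19 gives net 78, which does reach 75, so (f) meets the standard.
  All elements met. The burden passes to the franchisor.
At Stage II.2 the franchisor must meet a production showing (weight is at least 16): on (g) the weight is 60 less the opposing 44 gives net 16, ≥ 16, so (g) meets the standard.
  All elements met at the final stage.
All stages carried — the franchisor prevails on this issue.
— Issue III —
At Stage III.1 the franchisee must meet the balance of probabilities (weight is at least 50): on (h) the weight is 89 less the opposing 39 gives net 50, which does reach 50, so (h) meets the standard.
  Stage III.1 is satisfied; the onus moves to the franchisor.
At Stage III.2 the franchisor must meet the balance of probabilities (weight is at least 50): on (i) the weight is 66 less the opposing 21 gives net 45, which does not reach 50, so (i) does not meet the standard.
  The franchisor does not carry Stage III.2.
The franchisee prevails on this issue.
Per-issue: Issue I → franchisee; Issue II → franchisor; Issue III → franchisee. The franchisee must prevail on a majority of issues; overall, the franchisee prevails.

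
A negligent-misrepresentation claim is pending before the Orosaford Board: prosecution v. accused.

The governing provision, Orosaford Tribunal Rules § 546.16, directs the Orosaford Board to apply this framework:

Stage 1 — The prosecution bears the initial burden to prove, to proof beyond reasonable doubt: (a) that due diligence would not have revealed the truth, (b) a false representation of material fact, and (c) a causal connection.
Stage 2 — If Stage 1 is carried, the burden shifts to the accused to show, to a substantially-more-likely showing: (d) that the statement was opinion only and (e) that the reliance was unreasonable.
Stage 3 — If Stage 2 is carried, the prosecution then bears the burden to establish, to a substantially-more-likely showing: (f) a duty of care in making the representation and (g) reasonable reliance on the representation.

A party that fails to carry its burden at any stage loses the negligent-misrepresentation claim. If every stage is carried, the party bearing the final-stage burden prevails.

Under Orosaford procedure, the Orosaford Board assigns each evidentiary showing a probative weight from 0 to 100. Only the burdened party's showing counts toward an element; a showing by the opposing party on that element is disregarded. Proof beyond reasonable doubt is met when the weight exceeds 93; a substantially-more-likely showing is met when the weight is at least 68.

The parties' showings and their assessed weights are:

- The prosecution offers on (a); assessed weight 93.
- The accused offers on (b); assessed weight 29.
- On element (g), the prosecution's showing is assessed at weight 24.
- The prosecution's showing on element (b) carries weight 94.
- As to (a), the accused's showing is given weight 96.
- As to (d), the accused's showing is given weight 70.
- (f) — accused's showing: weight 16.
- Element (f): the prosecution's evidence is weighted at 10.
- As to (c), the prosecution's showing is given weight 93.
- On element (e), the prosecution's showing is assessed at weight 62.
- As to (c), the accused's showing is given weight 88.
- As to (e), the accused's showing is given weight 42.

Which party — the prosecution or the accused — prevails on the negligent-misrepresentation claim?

accused

Stage 1 — burden on prosecution; standard: proof beyond reasonable doubt (weight exceeds 93).
    (a): 93 (accused's 96 disregarded) ≤ 93 [not met]
    (b): 94 (accused's 29 disregarded) > 93 [met]
    (c): 93 (accused's 88 disregarded) ≤ 93 [not met]
  Stage 1 not carried; the prosecution fails its burden.
The accused prevails.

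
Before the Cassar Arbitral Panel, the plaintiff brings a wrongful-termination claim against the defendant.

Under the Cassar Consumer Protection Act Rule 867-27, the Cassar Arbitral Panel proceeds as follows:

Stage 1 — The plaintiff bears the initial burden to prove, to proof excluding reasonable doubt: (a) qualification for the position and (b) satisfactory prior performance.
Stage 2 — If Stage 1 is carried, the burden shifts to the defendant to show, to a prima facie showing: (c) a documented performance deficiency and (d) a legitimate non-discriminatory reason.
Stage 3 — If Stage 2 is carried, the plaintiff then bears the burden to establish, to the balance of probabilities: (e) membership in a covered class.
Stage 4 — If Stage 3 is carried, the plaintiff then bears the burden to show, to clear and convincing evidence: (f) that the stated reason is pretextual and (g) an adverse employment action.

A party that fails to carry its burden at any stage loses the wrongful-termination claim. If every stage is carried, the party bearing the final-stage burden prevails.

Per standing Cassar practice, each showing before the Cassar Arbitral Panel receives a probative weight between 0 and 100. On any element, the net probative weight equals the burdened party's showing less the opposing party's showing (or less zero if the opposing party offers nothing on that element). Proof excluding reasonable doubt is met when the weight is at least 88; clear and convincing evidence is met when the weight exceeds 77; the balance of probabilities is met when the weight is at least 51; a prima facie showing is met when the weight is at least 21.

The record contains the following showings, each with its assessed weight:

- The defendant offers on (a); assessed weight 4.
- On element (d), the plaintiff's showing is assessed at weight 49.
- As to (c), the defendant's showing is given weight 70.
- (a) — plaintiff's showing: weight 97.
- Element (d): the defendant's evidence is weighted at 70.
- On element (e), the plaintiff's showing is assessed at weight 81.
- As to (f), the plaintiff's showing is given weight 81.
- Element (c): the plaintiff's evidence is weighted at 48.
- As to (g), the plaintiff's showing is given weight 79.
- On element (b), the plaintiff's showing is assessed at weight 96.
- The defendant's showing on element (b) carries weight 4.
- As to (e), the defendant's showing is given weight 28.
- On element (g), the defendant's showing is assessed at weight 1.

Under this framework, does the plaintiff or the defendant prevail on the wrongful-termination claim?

Stage 1 (plaintiff, proof excluding reasonable doubt, weight is at least 88): (a) net 97−4=93 ≥ 88 — meets; (b) net 96−4=92 ≥ 88 — meets.
  Stage 1 carried; the burden shifts to the defendant.
Stage 2 (defendant, a prima facie showing, weight is at least 21): (c) net 70−48=22 ≥ 21 — meets; (d) net 70−49=21 ≥ 21 — meets.
  Stage 2 carried; the burden shifts to the plaintiff.
Stage 3 (plaintiff, the balance of probabilities, weight is at least 51): (e) net 81−28=53 ≥ 51 — meets.
  All elements met. The plaintiff retains the burden for Stage 4.
Stage 4 (plaintiff, clear and convincing evidence, weight exceeds 77): (f) 81 > 77 — meets; (g) net 79−1=78 > 77 — meets.
  All elements met at the final stage.
With every stage satisfied, the plaintiff prevails.

plaintiff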